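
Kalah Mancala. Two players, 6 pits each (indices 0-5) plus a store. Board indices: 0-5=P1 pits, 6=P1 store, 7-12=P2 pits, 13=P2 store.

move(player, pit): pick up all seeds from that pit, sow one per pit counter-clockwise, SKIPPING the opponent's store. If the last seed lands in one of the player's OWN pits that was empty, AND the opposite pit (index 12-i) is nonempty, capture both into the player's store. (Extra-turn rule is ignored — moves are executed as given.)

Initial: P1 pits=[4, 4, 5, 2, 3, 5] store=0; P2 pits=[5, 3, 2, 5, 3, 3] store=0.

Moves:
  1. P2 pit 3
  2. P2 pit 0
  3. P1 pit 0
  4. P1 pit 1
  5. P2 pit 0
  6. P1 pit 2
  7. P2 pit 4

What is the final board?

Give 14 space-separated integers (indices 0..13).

Move 1: P2 pit3 -> P1=[5,5,5,2,3,5](0) P2=[5,3,2,0,4,4](1)
Move 2: P2 pit0 -> P1=[5,5,5,2,3,5](0) P2=[0,4,3,1,5,5](1)
Move 3: P1 pit0 -> P1=[0,6,6,3,4,6](0) P2=[0,4,3,1,5,5](1)
Move 4: P1 pit1 -> P1=[0,0,7,4,5,7](1) P2=[1,4,3,1,5,5](1)
Move 5: P2 pit0 -> P1=[0,0,7,4,5,7](1) P2=[0,5,3,1,5,5](1)
Move 6: P1 pit2 -> P1=[0,0,0,5,6,8](2) P2=[1,6,4,1,5,5](1)
Move 7: P2 pit4 -> P1=[1,1,1,5,6,8](2) P2=[1,6,4,1,0,6](2)

Answer: 1 1 1 5 6 8 2 1 6 4 1 0 6 2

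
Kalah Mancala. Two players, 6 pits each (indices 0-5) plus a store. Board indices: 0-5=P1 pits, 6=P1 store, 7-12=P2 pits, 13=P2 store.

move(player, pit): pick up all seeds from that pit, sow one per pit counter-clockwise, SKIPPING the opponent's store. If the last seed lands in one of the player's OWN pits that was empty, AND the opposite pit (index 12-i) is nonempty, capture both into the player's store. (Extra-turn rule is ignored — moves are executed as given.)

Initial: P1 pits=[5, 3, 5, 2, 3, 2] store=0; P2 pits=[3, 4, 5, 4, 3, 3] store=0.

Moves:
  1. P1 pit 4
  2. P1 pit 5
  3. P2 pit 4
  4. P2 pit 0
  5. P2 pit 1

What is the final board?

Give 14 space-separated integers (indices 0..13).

Answer: 7 3 5 2 0 0 2 0 0 7 6 2 6 2

Derivation:
Move 1: P1 pit4 -> P1=[5,3,5,2,0,3](1) P2=[4,4,5,4,3,3](0)
Move 2: P1 pit5 -> P1=[5,3,5,2,0,0](2) P2=[5,5,5,4,3,3](0)
Move 3: P2 pit4 -> P1=[6,3,5,2,0,0](2) P2=[5,5,5,4,0,4](1)
Move 4: P2 pit0 -> P1=[6,3,5,2,0,0](2) P2=[0,6,6,5,1,5](1)
Move 5: P2 pit1 -> P1=[7,3,5,2,0,0](2) P2=[0,0,7,6,2,6](2)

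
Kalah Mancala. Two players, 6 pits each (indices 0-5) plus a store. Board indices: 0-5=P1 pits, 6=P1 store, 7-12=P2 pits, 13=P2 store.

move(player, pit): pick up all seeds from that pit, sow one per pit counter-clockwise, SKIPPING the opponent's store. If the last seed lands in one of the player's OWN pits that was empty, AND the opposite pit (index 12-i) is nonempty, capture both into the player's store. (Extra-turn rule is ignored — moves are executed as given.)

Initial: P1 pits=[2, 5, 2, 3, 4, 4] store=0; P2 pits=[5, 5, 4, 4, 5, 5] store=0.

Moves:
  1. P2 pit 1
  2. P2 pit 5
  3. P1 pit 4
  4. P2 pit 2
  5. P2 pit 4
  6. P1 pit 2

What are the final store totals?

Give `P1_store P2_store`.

Answer: 2 4

Derivation:
Move 1: P2 pit1 -> P1=[2,5,2,3,4,4](0) P2=[5,0,5,5,6,6](1)
Move 2: P2 pit5 -> P1=[3,6,3,4,5,4](0) P2=[5,0,5,5,6,0](2)
Move 3: P1 pit4 -> P1=[3,6,3,4,0,5](1) P2=[6,1,6,5,6,0](2)
Move 4: P2 pit2 -> P1=[4,7,3,4,0,5](1) P2=[6,1,0,6,7,1](3)
Move 5: P2 pit4 -> P1=[5,8,4,5,1,5](1) P2=[6,1,0,6,0,2](4)
Move 6: P1 pit2 -> P1=[5,8,0,6,2,6](2) P2=[6,1,0,6,0,2](4)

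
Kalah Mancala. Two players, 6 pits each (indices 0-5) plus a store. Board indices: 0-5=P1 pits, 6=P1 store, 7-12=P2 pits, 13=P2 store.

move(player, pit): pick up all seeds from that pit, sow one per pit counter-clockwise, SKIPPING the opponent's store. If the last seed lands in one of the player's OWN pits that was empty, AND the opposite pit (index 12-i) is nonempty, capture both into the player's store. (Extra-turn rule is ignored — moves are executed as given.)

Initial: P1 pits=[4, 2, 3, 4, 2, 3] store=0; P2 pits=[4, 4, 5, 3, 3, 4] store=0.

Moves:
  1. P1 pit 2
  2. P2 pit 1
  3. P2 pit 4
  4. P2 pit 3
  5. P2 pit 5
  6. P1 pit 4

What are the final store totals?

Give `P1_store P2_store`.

Move 1: P1 pit2 -> P1=[4,2,0,5,3,4](0) P2=[4,4,5,3,3,4](0)
Move 2: P2 pit1 -> P1=[4,2,0,5,3,4](0) P2=[4,0,6,4,4,5](0)
Move 3: P2 pit4 -> P1=[5,3,0,5,3,4](0) P2=[4,0,6,4,0,6](1)
Move 4: P2 pit3 -> P1=[6,3,0,5,3,4](0) P2=[4,0,6,0,1,7](2)
Move 5: P2 pit5 -> P1=[7,4,1,6,4,5](0) P2=[4,0,6,0,1,0](3)
Move 6: P1 pit4 -> P1=[7,4,1,6,0,6](1) P2=[5,1,6,0,1,0](3)

Answer: 1 3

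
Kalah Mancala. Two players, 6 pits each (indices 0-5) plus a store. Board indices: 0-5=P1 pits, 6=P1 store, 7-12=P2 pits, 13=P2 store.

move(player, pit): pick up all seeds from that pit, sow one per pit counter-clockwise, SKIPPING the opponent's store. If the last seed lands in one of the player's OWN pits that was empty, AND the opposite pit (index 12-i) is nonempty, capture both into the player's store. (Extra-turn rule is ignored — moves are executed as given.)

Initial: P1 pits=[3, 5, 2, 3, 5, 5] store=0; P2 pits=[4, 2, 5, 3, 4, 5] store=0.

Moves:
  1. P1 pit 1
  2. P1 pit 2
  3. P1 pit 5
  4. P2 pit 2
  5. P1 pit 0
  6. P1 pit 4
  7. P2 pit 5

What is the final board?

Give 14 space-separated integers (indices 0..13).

Move 1: P1 pit1 -> P1=[3,0,3,4,6,6](1) P2=[4,2,5,3,4,5](0)
Move 2: P1 pit2 -> P1=[3,0,0,5,7,7](1) P2=[4,2,5,3,4,5](0)
Move 3: P1 pit5 -> P1=[3,0,0,5,7,0](2) P2=[5,3,6,4,5,6](0)
Move 4: P2 pit2 -> P1=[4,1,0,5,7,0](2) P2=[5,3,0,5,6,7](1)
Move 5: P1 pit0 -> P1=[0,2,1,6,8,0](2) P2=[5,3,0,5,6,7](1)
Move 6: P1 pit4 -> P1=[0,2,1,6,0,1](3) P2=[6,4,1,6,7,8](1)
Move 7: P2 pit5 -> P1=[1,3,2,7,1,2](3) P2=[7,4,1,6,7,0](2)

Answer: 1 3 2 7 1 2 3 7 4 1 6 7 0 2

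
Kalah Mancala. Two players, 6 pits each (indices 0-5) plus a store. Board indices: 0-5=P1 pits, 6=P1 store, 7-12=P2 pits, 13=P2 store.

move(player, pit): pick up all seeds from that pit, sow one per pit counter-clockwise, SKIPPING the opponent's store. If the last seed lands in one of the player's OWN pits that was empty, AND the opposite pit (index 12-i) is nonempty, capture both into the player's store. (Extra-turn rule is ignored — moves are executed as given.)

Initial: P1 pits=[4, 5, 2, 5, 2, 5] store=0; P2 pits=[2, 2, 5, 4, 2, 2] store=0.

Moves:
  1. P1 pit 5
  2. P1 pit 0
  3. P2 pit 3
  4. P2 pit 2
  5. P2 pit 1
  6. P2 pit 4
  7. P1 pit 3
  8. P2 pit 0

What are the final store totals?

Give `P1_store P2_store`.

Move 1: P1 pit5 -> P1=[4,5,2,5,2,0](1) P2=[3,3,6,5,2,2](0)
Move 2: P1 pit0 -> P1=[0,6,3,6,3,0](1) P2=[3,3,6,5,2,2](0)
Move 3: P2 pit3 -> P1=[1,7,3,6,3,0](1) P2=[3,3,6,0,3,3](1)
Move 4: P2 pit2 -> P1=[2,8,3,6,3,0](1) P2=[3,3,0,1,4,4](2)
Move 5: P2 pit1 -> P1=[2,8,3,6,3,0](1) P2=[3,0,1,2,5,4](2)
Move 6: P2 pit4 -> P1=[3,9,4,6,3,0](1) P2=[3,0,1,2,0,5](3)
Move 7: P1 pit3 -> P1=[3,9,4,0,4,1](2) P2=[4,1,2,2,0,5](3)
Move 8: P2 pit0 -> P1=[3,0,4,0,4,1](2) P2=[0,2,3,3,0,5](13)

Answer: 2 13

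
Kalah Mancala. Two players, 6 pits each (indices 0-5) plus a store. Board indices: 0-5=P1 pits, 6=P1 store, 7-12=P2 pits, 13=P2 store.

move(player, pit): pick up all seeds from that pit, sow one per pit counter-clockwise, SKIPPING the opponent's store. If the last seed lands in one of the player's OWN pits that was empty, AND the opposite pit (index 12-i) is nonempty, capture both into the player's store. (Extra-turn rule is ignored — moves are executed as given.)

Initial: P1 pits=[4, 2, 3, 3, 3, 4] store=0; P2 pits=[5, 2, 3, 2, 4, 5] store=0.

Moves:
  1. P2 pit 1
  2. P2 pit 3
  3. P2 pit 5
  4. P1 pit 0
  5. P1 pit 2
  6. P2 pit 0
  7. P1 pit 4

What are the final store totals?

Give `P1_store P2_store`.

Move 1: P2 pit1 -> P1=[4,2,3,3,3,4](0) P2=[5,0,4,3,4,5](0)
Move 2: P2 pit3 -> P1=[4,2,3,3,3,4](0) P2=[5,0,4,0,5,6](1)
Move 3: P2 pit5 -> P1=[5,3,4,4,4,4](0) P2=[5,0,4,0,5,0](2)
Move 4: P1 pit0 -> P1=[0,4,5,5,5,5](0) P2=[5,0,4,0,5,0](2)
Move 5: P1 pit2 -> P1=[0,4,0,6,6,6](1) P2=[6,0,4,0,5,0](2)
Move 6: P2 pit0 -> P1=[0,4,0,6,6,6](1) P2=[0,1,5,1,6,1](3)
Move 7: P1 pit4 -> P1=[0,4,0,6,0,7](2) P2=[1,2,6,2,6,1](3)

Answer: 2 3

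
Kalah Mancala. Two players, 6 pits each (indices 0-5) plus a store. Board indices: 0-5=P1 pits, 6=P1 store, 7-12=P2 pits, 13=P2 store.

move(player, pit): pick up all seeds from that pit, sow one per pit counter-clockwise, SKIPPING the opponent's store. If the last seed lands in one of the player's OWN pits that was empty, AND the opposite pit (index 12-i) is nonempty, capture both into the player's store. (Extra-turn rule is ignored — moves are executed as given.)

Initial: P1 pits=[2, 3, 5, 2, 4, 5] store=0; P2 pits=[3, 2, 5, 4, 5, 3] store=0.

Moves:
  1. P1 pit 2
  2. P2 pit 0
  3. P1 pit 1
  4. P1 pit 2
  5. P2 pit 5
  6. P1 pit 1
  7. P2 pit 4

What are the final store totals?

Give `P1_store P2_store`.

Answer: 7 2

Derivation:
Move 1: P1 pit2 -> P1=[2,3,0,3,5,6](1) P2=[4,2,5,4,5,3](0)
Move 2: P2 pit0 -> P1=[2,3,0,3,5,6](1) P2=[0,3,6,5,6,3](0)
Move 3: P1 pit1 -> P1=[2,0,1,4,6,6](1) P2=[0,3,6,5,6,3](0)
Move 4: P1 pit2 -> P1=[2,0,0,5,6,6](1) P2=[0,3,6,5,6,3](0)
Move 5: P2 pit5 -> P1=[3,1,0,5,6,6](1) P2=[0,3,6,5,6,0](1)
Move 6: P1 pit1 -> P1=[3,0,0,5,6,6](7) P2=[0,3,6,0,6,0](1)
Move 7: P2 pit4 -> P1=[4,1,1,6,6,6](7) P2=[0,3,6,0,0,1](2)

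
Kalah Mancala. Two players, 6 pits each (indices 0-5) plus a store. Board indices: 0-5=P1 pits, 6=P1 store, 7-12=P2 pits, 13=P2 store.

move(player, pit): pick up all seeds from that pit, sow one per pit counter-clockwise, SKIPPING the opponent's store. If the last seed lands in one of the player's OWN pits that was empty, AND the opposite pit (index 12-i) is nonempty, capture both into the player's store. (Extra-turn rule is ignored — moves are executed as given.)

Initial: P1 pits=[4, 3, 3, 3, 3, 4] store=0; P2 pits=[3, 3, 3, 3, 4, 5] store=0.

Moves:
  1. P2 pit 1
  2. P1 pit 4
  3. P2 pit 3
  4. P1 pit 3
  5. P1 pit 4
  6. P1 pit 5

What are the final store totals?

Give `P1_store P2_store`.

Move 1: P2 pit1 -> P1=[4,3,3,3,3,4](0) P2=[3,0,4,4,5,5](0)
Move 2: P1 pit4 -> P1=[4,3,3,3,0,5](1) P2=[4,0,4,4,5,5](0)
Move 3: P2 pit3 -> P1=[5,3,3,3,0,5](1) P2=[4,0,4,0,6,6](1)
Move 4: P1 pit3 -> P1=[5,3,3,0,1,6](2) P2=[4,0,4,0,6,6](1)
Move 5: P1 pit4 -> P1=[5,3,3,0,0,7](2) P2=[4,0,4,0,6,6](1)
Move 6: P1 pit5 -> P1=[5,3,3,0,0,0](3) P2=[5,1,5,1,7,7](1)

Answer: 3 1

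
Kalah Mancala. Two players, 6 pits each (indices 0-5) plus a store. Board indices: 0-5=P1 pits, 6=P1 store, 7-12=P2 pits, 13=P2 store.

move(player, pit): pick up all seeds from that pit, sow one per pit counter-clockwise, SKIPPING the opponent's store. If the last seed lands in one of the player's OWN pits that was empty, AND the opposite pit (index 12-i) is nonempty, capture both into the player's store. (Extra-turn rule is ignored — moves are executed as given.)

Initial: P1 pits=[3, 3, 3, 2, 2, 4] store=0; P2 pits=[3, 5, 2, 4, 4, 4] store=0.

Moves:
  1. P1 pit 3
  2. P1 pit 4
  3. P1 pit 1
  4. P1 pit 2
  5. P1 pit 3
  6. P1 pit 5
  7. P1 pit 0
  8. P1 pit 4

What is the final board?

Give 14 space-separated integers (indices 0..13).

Answer: 0 1 1 1 0 1 10 6 1 3 5 5 5 0

Derivation:
Move 1: P1 pit3 -> P1=[3,3,3,0,3,5](0) P2=[3,5,2,4,4,4](0)
Move 2: P1 pit4 -> P1=[3,3,3,0,0,6](1) P2=[4,5,2,4,4,4](0)
Move 3: P1 pit1 -> P1=[3,0,4,1,0,6](7) P2=[4,0,2,4,4,4](0)
Move 4: P1 pit2 -> P1=[3,0,0,2,1,7](8) P2=[4,0,2,4,4,4](0)
Move 5: P1 pit3 -> P1=[3,0,0,0,2,8](8) P2=[4,0,2,4,4,4](0)
Move 6: P1 pit5 -> P1=[4,0,0,0,2,0](9) P2=[5,1,3,5,5,5](0)
Move 7: P1 pit0 -> P1=[0,1,1,1,3,0](9) P2=[5,1,3,5,5,5](0)
Move 8: P1 pit4 -> P1=[0,1,1,1,0,1](10) P2=[6,1,3,5,5,5](0)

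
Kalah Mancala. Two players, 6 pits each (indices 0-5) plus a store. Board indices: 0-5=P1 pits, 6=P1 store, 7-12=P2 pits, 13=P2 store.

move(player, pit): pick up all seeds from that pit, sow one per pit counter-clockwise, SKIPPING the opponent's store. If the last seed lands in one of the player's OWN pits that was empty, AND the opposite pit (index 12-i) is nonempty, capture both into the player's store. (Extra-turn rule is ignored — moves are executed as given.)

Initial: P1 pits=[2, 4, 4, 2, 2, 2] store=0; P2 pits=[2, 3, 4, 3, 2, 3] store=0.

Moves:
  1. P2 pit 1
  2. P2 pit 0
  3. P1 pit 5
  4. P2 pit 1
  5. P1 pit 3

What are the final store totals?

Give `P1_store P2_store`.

Move 1: P2 pit1 -> P1=[2,4,4,2,2,2](0) P2=[2,0,5,4,3,3](0)
Move 2: P2 pit0 -> P1=[2,4,4,2,2,2](0) P2=[0,1,6,4,3,3](0)
Move 3: P1 pit5 -> P1=[2,4,4,2,2,0](1) P2=[1,1,6,4,3,3](0)
Move 4: P2 pit1 -> P1=[2,4,4,2,2,0](1) P2=[1,0,7,4,3,3](0)
Move 5: P1 pit3 -> P1=[2,4,4,0,3,0](3) P2=[0,0,7,4,3,3](0)

Answer: 3 0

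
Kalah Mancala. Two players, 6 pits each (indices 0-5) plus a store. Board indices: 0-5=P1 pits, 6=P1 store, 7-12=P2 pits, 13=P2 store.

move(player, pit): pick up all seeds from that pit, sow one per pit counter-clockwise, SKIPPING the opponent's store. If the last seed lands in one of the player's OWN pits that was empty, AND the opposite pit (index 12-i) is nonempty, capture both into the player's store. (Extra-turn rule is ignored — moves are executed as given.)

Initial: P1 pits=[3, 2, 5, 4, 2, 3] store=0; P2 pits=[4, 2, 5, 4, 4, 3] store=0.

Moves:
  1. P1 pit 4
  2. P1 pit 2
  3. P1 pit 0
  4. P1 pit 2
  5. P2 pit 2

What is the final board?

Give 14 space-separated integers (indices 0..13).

Move 1: P1 pit4 -> P1=[3,2,5,4,0,4](1) P2=[4,2,5,4,4,3](0)
Move 2: P1 pit2 -> P1=[3,2,0,5,1,5](2) P2=[5,2,5,4,4,3](0)
Move 3: P1 pit0 -> P1=[0,3,1,6,1,5](2) P2=[5,2,5,4,4,3](0)
Move 4: P1 pit2 -> P1=[0,3,0,7,1,5](2) P2=[5,2,5,4,4,3](0)
Move 5: P2 pit2 -> P1=[1,3,0,7,1,5](2) P2=[5,2,0,5,5,4](1)

Answer: 1 3 0 7 1 5 2 5 2 0 5 5 4 1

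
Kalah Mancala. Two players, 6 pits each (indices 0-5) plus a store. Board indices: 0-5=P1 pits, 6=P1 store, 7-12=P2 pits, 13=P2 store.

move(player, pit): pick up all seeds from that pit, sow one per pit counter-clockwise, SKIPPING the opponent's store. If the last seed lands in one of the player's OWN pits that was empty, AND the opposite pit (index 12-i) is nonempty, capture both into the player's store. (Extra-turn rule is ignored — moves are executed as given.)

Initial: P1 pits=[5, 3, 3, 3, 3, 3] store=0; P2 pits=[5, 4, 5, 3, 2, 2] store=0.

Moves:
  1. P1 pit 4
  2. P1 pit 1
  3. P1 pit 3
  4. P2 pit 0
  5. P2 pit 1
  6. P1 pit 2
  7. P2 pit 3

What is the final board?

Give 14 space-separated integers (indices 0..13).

Move 1: P1 pit4 -> P1=[5,3,3,3,0,4](1) P2=[6,4,5,3,2,2](0)
Move 2: P1 pit1 -> P1=[5,0,4,4,0,4](6) P2=[6,0,5,3,2,2](0)
Move 3: P1 pit3 -> P1=[5,0,4,0,1,5](7) P2=[7,0,5,3,2,2](0)
Move 4: P2 pit0 -> P1=[6,0,4,0,1,5](7) P2=[0,1,6,4,3,3](1)
Move 5: P2 pit1 -> P1=[6,0,4,0,1,5](7) P2=[0,0,7,4,3,3](1)
Move 6: P1 pit2 -> P1=[6,0,0,1,2,6](8) P2=[0,0,7,4,3,3](1)
Move 7: P2 pit3 -> P1=[7,0,0,1,2,6](8) P2=[0,0,7,0,4,4](2)

Answer: 7 0 0 1 2 6 8 0 0 7 0 4 4 2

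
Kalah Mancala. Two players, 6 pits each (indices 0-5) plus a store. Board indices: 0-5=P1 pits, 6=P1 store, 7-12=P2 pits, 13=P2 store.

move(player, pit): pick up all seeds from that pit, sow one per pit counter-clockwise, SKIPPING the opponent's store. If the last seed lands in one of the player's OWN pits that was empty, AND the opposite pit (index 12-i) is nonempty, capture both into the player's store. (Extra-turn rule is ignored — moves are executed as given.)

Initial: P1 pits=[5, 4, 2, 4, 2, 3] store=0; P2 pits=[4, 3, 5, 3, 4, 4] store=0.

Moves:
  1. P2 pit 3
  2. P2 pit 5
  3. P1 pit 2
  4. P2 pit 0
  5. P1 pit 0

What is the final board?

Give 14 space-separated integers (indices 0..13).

Move 1: P2 pit3 -> P1=[5,4,2,4,2,3](0) P2=[4,3,5,0,5,5](1)
Move 2: P2 pit5 -> P1=[6,5,3,5,2,3](0) P2=[4,3,5,0,5,0](2)
Move 3: P1 pit2 -> P1=[6,5,0,6,3,4](0) P2=[4,3,5,0,5,0](2)
Move 4: P2 pit0 -> P1=[6,5,0,6,3,4](0) P2=[0,4,6,1,6,0](2)
Move 5: P1 pit0 -> P1=[0,6,1,7,4,5](1) P2=[0,4,6,1,6,0](2)

Answer: 0 6 1 7 4 5 1 0 4 6 1 6 0 2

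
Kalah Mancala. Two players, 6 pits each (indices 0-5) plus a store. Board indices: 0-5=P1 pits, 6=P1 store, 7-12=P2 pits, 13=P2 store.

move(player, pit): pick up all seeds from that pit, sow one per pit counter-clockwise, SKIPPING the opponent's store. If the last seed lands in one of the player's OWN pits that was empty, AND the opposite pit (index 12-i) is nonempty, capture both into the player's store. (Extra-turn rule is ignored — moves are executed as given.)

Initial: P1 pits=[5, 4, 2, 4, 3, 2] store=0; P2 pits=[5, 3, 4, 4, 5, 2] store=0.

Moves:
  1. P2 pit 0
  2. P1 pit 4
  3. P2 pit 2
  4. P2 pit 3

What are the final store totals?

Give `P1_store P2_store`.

Move 1: P2 pit0 -> P1=[5,4,2,4,3,2](0) P2=[0,4,5,5,6,3](0)
Move 2: P1 pit4 -> P1=[5,4,2,4,0,3](1) P2=[1,4,5,5,6,3](0)
Move 3: P2 pit2 -> P1=[6,4,2,4,0,3](1) P2=[1,4,0,6,7,4](1)
Move 4: P2 pit3 -> P1=[7,5,3,4,0,3](1) P2=[1,4,0,0,8,5](2)

Answer: 1 2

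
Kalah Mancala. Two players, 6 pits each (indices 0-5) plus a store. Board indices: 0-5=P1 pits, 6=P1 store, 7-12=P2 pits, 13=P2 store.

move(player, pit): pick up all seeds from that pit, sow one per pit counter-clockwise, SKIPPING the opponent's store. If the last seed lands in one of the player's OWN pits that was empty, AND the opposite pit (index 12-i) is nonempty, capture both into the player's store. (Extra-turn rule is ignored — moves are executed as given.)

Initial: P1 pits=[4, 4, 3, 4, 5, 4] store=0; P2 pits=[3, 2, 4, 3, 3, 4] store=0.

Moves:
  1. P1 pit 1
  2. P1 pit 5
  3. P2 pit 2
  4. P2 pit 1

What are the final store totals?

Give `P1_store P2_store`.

Move 1: P1 pit1 -> P1=[4,0,4,5,6,5](0) P2=[3,2,4,3,3,4](0)
Move 2: P1 pit5 -> P1=[4,0,4,5,6,0](1) P2=[4,3,5,4,3,4](0)
Move 3: P2 pit2 -> P1=[5,0,4,5,6,0](1) P2=[4,3,0,5,4,5](1)
Move 4: P2 pit1 -> P1=[5,0,4,5,6,0](1) P2=[4,0,1,6,5,5](1)

Answer: 1 1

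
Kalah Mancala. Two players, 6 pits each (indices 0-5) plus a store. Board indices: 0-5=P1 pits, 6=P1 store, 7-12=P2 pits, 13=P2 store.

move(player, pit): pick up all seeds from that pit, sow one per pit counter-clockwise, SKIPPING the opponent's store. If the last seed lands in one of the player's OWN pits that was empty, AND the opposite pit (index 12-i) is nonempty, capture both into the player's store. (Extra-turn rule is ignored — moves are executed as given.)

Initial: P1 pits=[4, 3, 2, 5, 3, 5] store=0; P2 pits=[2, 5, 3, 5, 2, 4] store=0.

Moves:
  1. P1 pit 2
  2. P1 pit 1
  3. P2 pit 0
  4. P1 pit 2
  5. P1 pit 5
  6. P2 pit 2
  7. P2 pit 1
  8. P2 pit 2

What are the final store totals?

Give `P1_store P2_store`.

Move 1: P1 pit2 -> P1=[4,3,0,6,4,5](0) P2=[2,5,3,5,2,4](0)
Move 2: P1 pit1 -> P1=[4,0,1,7,5,5](0) P2=[2,5,3,5,2,4](0)
Move 3: P2 pit0 -> P1=[4,0,1,7,5,5](0) P2=[0,6,4,5,2,4](0)
Move 4: P1 pit2 -> P1=[4,0,0,8,5,5](0) P2=[0,6,4,5,2,4](0)
Move 5: P1 pit5 -> P1=[4,0,0,8,5,0](1) P2=[1,7,5,6,2,4](0)
Move 6: P2 pit2 -> P1=[5,0,0,8,5,0](1) P2=[1,7,0,7,3,5](1)
Move 7: P2 pit1 -> P1=[6,1,0,8,5,0](1) P2=[1,0,1,8,4,6](2)
Move 8: P2 pit2 -> P1=[6,1,0,8,5,0](1) P2=[1,0,0,9,4,6](2)

Answer: 1 2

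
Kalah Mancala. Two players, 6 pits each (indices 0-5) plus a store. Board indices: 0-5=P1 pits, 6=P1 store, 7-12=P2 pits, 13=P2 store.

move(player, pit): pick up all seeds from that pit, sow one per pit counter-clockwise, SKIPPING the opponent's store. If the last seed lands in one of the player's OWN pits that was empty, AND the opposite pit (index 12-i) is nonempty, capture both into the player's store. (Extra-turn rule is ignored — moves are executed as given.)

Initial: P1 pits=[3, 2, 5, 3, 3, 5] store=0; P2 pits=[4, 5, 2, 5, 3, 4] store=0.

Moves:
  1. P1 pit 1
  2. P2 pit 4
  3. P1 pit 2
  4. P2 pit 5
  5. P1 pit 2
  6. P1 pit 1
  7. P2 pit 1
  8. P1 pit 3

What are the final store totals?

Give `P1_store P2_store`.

Answer: 8 3

Derivation:
Move 1: P1 pit1 -> P1=[3,0,6,4,3,5](0) P2=[4,5,2,5,3,4](0)
Move 2: P2 pit4 -> P1=[4,0,6,4,3,5](0) P2=[4,5,2,5,0,5](1)
Move 3: P1 pit2 -> P1=[4,0,0,5,4,6](1) P2=[5,6,2,5,0,5](1)
Move 4: P2 pit5 -> P1=[5,1,1,6,4,6](1) P2=[5,6,2,5,0,0](2)
Move 5: P1 pit2 -> P1=[5,1,0,7,4,6](1) P2=[5,6,2,5,0,0](2)
Move 6: P1 pit1 -> P1=[5,0,0,7,4,6](7) P2=[5,6,2,0,0,0](2)
Move 7: P2 pit1 -> P1=[6,0,0,7,4,6](7) P2=[5,0,3,1,1,1](3)
Move 8: P1 pit3 -> P1=[6,0,0,0,5,7](8) P2=[6,1,4,2,1,1](3)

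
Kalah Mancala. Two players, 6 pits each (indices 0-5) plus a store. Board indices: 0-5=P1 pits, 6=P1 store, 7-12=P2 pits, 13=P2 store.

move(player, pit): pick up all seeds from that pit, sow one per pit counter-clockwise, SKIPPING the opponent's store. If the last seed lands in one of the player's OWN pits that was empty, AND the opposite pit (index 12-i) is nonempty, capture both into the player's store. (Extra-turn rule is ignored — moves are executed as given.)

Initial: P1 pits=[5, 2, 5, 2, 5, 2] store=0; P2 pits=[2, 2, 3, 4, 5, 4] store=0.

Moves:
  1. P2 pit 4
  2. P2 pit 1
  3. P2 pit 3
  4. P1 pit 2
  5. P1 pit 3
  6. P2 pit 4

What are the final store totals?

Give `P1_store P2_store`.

Answer: 2 2

Derivation:
Move 1: P2 pit4 -> P1=[6,3,6,2,5,2](0) P2=[2,2,3,4,0,5](1)
Move 2: P2 pit1 -> P1=[6,3,6,2,5,2](0) P2=[2,0,4,5,0,5](1)
Move 3: P2 pit3 -> P1=[7,4,6,2,5,2](0) P2=[2,0,4,0,1,6](2)
Move 4: P1 pit2 -> P1=[7,4,0,3,6,3](1) P2=[3,1,4,0,1,6](2)
Move 5: P1 pit3 -> P1=[7,4,0,0,7,4](2) P2=[3,1,4,0,1,6](2)
Move 6: P2 pit4 -> P1=[7,4,0,0,7,4](2) P2=[3,1,4,0,0,7](2)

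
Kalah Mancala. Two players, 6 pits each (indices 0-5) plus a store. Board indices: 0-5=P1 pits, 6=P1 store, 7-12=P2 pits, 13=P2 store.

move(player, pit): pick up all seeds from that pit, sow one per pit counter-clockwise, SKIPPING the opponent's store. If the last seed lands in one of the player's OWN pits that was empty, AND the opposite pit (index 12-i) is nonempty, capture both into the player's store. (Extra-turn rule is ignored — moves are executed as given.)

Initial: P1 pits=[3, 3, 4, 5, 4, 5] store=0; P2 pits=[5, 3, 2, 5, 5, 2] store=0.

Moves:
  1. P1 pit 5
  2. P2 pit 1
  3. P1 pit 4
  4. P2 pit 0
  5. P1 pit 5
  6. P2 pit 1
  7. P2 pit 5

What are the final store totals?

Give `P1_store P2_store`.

Answer: 3 2

Derivation:
Move 1: P1 pit5 -> P1=[3,3,4,5,4,0](1) P2=[6,4,3,6,5,2](0)
Move 2: P2 pit1 -> P1=[3,3,4,5,4,0](1) P2=[6,0,4,7,6,3](0)
Move 3: P1 pit4 -> P1=[3,3,4,5,0,1](2) P2=[7,1,4,7,6,3](0)
Move 4: P2 pit0 -> P1=[4,3,4,5,0,1](2) P2=[0,2,5,8,7,4](1)
Move 5: P1 pit5 -> P1=[4,3,4,5,0,0](3) P2=[0,2,5,8,7,4](1)
Move 6: P2 pit1 -> P1=[4,3,4,5,0,0](3) P2=[0,0,6,9,7,4](1)
Move 7: P2 pit5 -> P1=[5,4,5,5,0,0](3) P2=[0,0,6,9,7,0](2)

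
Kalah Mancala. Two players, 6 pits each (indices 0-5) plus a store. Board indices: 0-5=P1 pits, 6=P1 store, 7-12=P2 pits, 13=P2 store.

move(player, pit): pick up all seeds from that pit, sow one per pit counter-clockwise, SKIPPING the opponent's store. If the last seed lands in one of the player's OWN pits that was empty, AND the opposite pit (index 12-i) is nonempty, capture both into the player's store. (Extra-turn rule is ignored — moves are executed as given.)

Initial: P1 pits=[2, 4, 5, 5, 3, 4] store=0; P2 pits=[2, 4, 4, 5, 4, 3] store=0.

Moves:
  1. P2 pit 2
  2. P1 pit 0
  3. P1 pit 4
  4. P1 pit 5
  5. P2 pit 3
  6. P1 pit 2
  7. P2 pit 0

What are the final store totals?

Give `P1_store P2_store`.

Move 1: P2 pit2 -> P1=[2,4,5,5,3,4](0) P2=[2,4,0,6,5,4](1)
Move 2: P1 pit0 -> P1=[0,5,6,5,3,4](0) P2=[2,4,0,6,5,4](1)
Move 3: P1 pit4 -> P1=[0,5,6,5,0,5](1) P2=[3,4,0,6,5,4](1)
Move 4: P1 pit5 -> P1=[0,5,6,5,0,0](2) P2=[4,5,1,7,5,4](1)
Move 5: P2 pit3 -> P1=[1,6,7,6,0,0](2) P2=[4,5,1,0,6,5](2)
Move 6: P1 pit2 -> P1=[1,6,0,7,1,1](3) P2=[5,6,2,0,6,5](2)
Move 7: P2 pit0 -> P1=[1,6,0,7,1,1](3) P2=[0,7,3,1,7,6](2)

Answer: 3 2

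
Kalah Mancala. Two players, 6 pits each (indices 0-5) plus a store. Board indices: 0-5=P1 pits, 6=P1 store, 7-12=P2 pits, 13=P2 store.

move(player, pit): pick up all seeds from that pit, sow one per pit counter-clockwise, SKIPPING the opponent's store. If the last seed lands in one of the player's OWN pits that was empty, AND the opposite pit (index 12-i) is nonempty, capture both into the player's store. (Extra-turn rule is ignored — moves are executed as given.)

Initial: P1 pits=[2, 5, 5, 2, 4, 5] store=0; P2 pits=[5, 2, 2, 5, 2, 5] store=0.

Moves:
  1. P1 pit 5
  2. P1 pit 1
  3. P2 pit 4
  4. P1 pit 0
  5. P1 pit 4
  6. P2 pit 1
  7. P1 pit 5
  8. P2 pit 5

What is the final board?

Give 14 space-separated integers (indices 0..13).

Answer: 1 2 8 4 1 1 4 8 0 5 7 1 0 2

Derivation:
Move 1: P1 pit5 -> P1=[2,5,5,2,4,0](1) P2=[6,3,3,6,2,5](0)
Move 2: P1 pit1 -> P1=[2,0,6,3,5,1](2) P2=[6,3,3,6,2,5](0)
Move 3: P2 pit4 -> P1=[2,0,6,3,5,1](2) P2=[6,3,3,6,0,6](1)
Move 4: P1 pit0 -> P1=[0,1,7,3,5,1](2) P2=[6,3,3,6,0,6](1)
Move 5: P1 pit4 -> P1=[0,1,7,3,0,2](3) P2=[7,4,4,6,0,6](1)
Move 6: P2 pit1 -> P1=[0,1,7,3,0,2](3) P2=[7,0,5,7,1,7](1)
Move 7: P1 pit5 -> P1=[0,1,7,3,0,0](4) P2=[8,0,5,7,1,7](1)
Move 8: P2 pit5 -> P1=[1,2,8,4,1,1](4) P2=[8,0,5,7,1,0](2)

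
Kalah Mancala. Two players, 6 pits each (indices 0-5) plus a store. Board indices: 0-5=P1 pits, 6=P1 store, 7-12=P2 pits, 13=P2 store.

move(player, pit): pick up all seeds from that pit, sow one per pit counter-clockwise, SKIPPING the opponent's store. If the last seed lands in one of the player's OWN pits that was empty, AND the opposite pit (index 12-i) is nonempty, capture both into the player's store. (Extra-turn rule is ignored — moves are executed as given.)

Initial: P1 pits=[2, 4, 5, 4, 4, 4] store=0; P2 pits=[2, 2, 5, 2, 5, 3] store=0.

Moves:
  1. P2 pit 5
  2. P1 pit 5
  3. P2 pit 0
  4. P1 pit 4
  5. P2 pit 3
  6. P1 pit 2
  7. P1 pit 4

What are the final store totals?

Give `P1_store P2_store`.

Answer: 3 2

Derivation:
Move 1: P2 pit5 -> P1=[3,5,5,4,4,4](0) P2=[2,2,5,2,5,0](1)
Move 2: P1 pit5 -> P1=[3,5,5,4,4,0](1) P2=[3,3,6,2,5,0](1)
Move 3: P2 pit0 -> P1=[3,5,5,4,4,0](1) P2=[0,4,7,3,5,0](1)
Move 4: P1 pit4 -> P1=[3,5,5,4,0,1](2) P2=[1,5,7,3,5,0](1)
Move 5: P2 pit3 -> P1=[3,5,5,4,0,1](2) P2=[1,5,7,0,6,1](2)
Move 6: P1 pit2 -> P1=[3,5,0,5,1,2](3) P2=[2,5,7,0,6,1](2)
Move 7: P1 pit4 -> P1=[3,5,0,5,0,3](3) P2=[2,5,7,0,6,1](2)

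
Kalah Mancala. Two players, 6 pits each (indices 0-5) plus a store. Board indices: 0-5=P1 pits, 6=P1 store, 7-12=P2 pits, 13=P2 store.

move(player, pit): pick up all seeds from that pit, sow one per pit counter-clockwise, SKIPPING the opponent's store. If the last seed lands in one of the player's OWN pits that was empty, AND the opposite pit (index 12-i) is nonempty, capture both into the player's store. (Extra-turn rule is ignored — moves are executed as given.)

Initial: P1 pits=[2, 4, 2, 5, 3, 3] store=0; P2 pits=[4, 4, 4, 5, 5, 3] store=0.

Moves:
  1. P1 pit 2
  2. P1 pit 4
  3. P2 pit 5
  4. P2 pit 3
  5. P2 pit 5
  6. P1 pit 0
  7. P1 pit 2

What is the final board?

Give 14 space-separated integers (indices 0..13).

Answer: 0 7 0 8 0 4 7 5 0 4 0 6 0 3

Derivation:
Move 1: P1 pit2 -> P1=[2,4,0,6,4,3](0) P2=[4,4,4,5,5,3](0)
Move 2: P1 pit4 -> P1=[2,4,0,6,0,4](1) P2=[5,5,4,5,5,3](0)
Move 3: P2 pit5 -> P1=[3,5,0,6,0,4](1) P2=[5,5,4,5,5,0](1)
Move 4: P2 pit3 -> P1=[4,6,0,6,0,4](1) P2=[5,5,4,0,6,1](2)
Move 5: P2 pit5 -> P1=[4,6,0,6,0,4](1) P2=[5,5,4,0,6,0](3)
Move 6: P1 pit0 -> P1=[0,7,1,7,0,4](7) P2=[5,0,4,0,6,0](3)
Move 7: P1 pit2 -> P1=[0,7,0,8,0,4](7) P2=[5,0,4,0,6,0](3)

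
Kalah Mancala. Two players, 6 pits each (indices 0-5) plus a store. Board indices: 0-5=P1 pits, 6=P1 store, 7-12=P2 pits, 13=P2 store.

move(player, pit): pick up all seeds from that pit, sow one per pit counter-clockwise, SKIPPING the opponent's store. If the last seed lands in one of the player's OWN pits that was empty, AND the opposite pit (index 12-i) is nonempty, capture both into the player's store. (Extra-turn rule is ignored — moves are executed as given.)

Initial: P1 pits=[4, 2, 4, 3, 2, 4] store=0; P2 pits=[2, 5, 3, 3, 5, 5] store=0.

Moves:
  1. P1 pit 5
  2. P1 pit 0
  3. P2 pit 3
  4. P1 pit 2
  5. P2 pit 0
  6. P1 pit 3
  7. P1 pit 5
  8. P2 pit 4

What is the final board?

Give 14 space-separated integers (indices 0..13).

Move 1: P1 pit5 -> P1=[4,2,4,3,2,0](1) P2=[3,6,4,3,5,5](0)
Move 2: P1 pit0 -> P1=[0,3,5,4,3,0](1) P2=[3,6,4,3,5,5](0)
Move 3: P2 pit3 -> P1=[0,3,5,4,3,0](1) P2=[3,6,4,0,6,6](1)
Move 4: P1 pit2 -> P1=[0,3,0,5,4,1](2) P2=[4,6,4,0,6,6](1)
Move 5: P2 pit0 -> P1=[0,3,0,5,4,1](2) P2=[0,7,5,1,7,6](1)
Move 6: P1 pit3 -> P1=[0,3,0,0,5,2](3) P2=[1,8,5,1,7,6](1)
Move 7: P1 pit5 -> P1=[0,3,0,0,5,0](4) P2=[2,8,5,1,7,6](1)
Move 8: P2 pit4 -> P1=[1,4,1,1,6,0](4) P2=[2,8,5,1,0,7](2)

Answer: 1 4 1 1 6 0 4 2 8 5 1 0 7 2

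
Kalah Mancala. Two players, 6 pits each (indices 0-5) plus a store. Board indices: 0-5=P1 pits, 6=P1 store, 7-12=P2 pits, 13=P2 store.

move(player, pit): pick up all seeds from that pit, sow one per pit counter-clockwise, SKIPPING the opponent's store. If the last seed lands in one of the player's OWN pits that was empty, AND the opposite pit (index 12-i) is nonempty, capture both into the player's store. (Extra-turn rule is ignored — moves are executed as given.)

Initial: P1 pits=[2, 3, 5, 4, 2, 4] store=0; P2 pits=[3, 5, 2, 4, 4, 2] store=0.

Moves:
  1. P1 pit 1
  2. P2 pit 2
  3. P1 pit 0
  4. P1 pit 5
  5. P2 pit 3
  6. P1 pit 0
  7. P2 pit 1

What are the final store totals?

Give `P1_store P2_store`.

Move 1: P1 pit1 -> P1=[2,0,6,5,3,4](0) P2=[3,5,2,4,4,2](0)
Move 2: P2 pit2 -> P1=[2,0,6,5,3,4](0) P2=[3,5,0,5,5,2](0)
Move 3: P1 pit0 -> P1=[0,1,7,5,3,4](0) P2=[3,5,0,5,5,2](0)
Move 4: P1 pit5 -> P1=[0,1,7,5,3,0](1) P2=[4,6,1,5,5,2](0)
Move 5: P2 pit3 -> P1=[1,2,7,5,3,0](1) P2=[4,6,1,0,6,3](1)
Move 6: P1 pit0 -> P1=[0,3,7,5,3,0](1) P2=[4,6,1,0,6,3](1)
Move 7: P2 pit1 -> P1=[1,3,7,5,3,0](1) P2=[4,0,2,1,7,4](2)

Answer: 1 2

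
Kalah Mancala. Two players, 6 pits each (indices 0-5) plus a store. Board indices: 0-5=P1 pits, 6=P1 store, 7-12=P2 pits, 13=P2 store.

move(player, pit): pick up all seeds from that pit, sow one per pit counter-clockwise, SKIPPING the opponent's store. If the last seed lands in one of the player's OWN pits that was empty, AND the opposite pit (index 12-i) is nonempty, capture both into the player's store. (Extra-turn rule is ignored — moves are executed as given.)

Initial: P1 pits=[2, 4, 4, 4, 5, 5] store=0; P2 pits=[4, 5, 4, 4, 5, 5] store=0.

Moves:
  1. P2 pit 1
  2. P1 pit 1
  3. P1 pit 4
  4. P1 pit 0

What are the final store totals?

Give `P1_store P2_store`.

Answer: 1 1

Derivation:
Move 1: P2 pit1 -> P1=[2,4,4,4,5,5](0) P2=[4,0,5,5,6,6](1)
Move 2: P1 pit1 -> P1=[2,0,5,5,6,6](0) P2=[4,0,5,5,6,6](1)
Move 3: P1 pit4 -> P1=[2,0,5,5,0,7](1) P2=[5,1,6,6,6,6](1)
Move 4: P1 pit0 -> P1=[0,1,6,5,0,7](1) P2=[5,1,6,6,6,6](1)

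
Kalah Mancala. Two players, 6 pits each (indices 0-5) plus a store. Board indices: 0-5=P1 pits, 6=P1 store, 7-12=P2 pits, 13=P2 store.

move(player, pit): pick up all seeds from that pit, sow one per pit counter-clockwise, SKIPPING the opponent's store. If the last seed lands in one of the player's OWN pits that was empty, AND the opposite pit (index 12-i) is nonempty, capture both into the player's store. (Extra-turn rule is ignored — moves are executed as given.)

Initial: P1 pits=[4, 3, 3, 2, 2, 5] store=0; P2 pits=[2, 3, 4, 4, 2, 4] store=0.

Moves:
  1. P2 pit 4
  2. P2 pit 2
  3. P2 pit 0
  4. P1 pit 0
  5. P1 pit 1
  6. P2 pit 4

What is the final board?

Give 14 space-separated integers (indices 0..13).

Move 1: P2 pit4 -> P1=[4,3,3,2,2,5](0) P2=[2,3,4,4,0,5](1)
Move 2: P2 pit2 -> P1=[4,3,3,2,2,5](0) P2=[2,3,0,5,1,6](2)
Move 3: P2 pit0 -> P1=[4,3,3,0,2,5](0) P2=[0,4,0,5,1,6](5)
Move 4: P1 pit0 -> P1=[0,4,4,1,3,5](0) P2=[0,4,0,5,1,6](5)
Move 5: P1 pit1 -> P1=[0,0,5,2,4,6](0) P2=[0,4,0,5,1,6](5)
Move 6: P2 pit4 -> P1=[0,0,5,2,4,6](0) P2=[0,4,0,5,0,7](5)

Answer: 0 0 5 2 4 6 0 0 4 0 5 0 7 5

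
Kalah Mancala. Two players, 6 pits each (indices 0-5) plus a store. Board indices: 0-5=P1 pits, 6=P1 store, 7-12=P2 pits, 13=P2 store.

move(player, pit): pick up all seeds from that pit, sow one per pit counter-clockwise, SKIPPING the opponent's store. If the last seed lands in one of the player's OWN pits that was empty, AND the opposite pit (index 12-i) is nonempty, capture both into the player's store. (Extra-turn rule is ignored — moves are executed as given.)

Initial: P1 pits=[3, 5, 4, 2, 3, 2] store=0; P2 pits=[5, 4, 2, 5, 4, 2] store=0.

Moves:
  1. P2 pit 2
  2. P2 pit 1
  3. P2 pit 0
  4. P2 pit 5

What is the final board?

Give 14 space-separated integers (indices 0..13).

Move 1: P2 pit2 -> P1=[3,5,4,2,3,2](0) P2=[5,4,0,6,5,2](0)
Move 2: P2 pit1 -> P1=[3,5,4,2,3,2](0) P2=[5,0,1,7,6,3](0)
Move 3: P2 pit0 -> P1=[3,5,4,2,3,2](0) P2=[0,1,2,8,7,4](0)
Move 4: P2 pit5 -> P1=[4,6,5,2,3,2](0) P2=[0,1,2,8,7,0](1)

Answer: 4 6 5 2 3 2 0 0 1 2 8 7 0 1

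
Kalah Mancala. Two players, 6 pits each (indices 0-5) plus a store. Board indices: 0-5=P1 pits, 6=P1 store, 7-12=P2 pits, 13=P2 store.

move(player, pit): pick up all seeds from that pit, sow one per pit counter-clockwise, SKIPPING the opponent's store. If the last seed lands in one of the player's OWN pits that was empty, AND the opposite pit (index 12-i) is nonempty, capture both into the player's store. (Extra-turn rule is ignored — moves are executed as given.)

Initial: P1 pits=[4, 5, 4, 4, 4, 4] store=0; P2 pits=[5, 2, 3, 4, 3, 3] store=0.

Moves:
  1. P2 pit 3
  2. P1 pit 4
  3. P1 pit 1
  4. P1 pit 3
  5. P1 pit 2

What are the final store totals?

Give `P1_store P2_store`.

Answer: 4 1

Derivation:
Move 1: P2 pit3 -> P1=[5,5,4,4,4,4](0) P2=[5,2,3,0,4,4](1)
Move 2: P1 pit4 -> P1=[5,5,4,4,0,5](1) P2=[6,3,3,0,4,4](1)
Move 3: P1 pit1 -> P1=[5,0,5,5,1,6](2) P2=[6,3,3,0,4,4](1)
Move 4: P1 pit3 -> P1=[5,0,5,0,2,7](3) P2=[7,4,3,0,4,4](1)
Move 5: P1 pit2 -> P1=[5,0,0,1,3,8](4) P2=[8,4,3,0,4,4](1)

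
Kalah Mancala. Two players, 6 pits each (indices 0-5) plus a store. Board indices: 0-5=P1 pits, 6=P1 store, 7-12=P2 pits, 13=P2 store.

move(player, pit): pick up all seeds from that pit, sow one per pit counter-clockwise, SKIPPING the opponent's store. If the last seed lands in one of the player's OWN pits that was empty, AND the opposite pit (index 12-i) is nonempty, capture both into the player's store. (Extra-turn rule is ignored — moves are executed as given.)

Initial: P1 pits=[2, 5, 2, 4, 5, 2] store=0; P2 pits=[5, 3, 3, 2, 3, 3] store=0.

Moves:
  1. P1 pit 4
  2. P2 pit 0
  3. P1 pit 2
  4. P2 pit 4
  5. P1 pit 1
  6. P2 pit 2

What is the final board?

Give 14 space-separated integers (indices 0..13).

Answer: 4 0 1 6 1 4 8 1 0 0 4 1 6 3

Derivation:
Move 1: P1 pit4 -> P1=[2,5,2,4,0,3](1) P2=[6,4,4,2,3,3](0)
Move 2: P2 pit0 -> P1=[2,5,2,4,0,3](1) P2=[0,5,5,3,4,4](1)
Move 3: P1 pit2 -> P1=[2,5,0,5,0,3](7) P2=[0,0,5,3,4,4](1)
Move 4: P2 pit4 -> P1=[3,6,0,5,0,3](7) P2=[0,0,5,3,0,5](2)
Move 5: P1 pit1 -> P1=[3,0,1,6,1,4](8) P2=[1,0,5,3,0,5](2)
Move 6: P2 pit2 -> P1=[4,0,1,6,1,4](8) P2=[1,0,0,4,1,6](3)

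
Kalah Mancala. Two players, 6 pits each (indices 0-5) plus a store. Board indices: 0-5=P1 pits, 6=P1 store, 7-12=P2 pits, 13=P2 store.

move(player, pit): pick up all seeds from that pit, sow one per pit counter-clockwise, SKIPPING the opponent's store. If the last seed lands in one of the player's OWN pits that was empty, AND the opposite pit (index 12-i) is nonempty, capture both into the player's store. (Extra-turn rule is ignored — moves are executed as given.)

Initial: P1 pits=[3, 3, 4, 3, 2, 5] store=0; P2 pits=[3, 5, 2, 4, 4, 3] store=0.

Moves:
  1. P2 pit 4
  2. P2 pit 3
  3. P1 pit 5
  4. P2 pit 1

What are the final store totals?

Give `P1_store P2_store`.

Move 1: P2 pit4 -> P1=[4,4,4,3,2,5](0) P2=[3,5,2,4,0,4](1)
Move 2: P2 pit3 -> P1=[5,4,4,3,2,5](0) P2=[3,5,2,0,1,5](2)
Move 3: P1 pit5 -> P1=[5,4,4,3,2,0](1) P2=[4,6,3,1,1,5](2)
Move 4: P2 pit1 -> P1=[6,4,4,3,2,0](1) P2=[4,0,4,2,2,6](3)

Answer: 1 3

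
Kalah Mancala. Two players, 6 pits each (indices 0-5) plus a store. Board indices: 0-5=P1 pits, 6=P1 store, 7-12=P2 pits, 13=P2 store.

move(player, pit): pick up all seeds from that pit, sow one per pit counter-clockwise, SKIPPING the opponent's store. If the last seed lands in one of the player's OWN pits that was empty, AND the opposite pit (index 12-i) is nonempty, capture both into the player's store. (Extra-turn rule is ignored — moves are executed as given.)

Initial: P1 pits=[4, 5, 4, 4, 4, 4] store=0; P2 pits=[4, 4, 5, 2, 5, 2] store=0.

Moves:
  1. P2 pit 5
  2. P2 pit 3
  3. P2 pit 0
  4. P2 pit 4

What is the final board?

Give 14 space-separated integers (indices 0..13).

Move 1: P2 pit5 -> P1=[5,5,4,4,4,4](0) P2=[4,4,5,2,5,0](1)
Move 2: P2 pit3 -> P1=[0,5,4,4,4,4](0) P2=[4,4,5,0,6,0](7)
Move 3: P2 pit0 -> P1=[0,5,4,4,4,4](0) P2=[0,5,6,1,7,0](7)
Move 4: P2 pit4 -> P1=[1,6,5,5,5,4](0) P2=[0,5,6,1,0,1](8)

Answer: 1 6 5 5 5 4 0 0 5 6 1 0 1 8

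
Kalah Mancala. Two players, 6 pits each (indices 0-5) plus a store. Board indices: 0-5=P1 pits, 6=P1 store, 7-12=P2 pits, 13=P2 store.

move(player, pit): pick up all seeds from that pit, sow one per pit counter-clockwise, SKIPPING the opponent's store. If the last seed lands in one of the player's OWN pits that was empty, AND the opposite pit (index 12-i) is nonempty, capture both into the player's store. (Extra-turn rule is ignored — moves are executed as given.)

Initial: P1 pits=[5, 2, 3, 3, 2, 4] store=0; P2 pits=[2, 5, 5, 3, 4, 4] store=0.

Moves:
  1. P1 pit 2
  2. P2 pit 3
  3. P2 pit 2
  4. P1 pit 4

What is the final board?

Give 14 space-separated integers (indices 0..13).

Move 1: P1 pit2 -> P1=[5,2,0,4,3,5](0) P2=[2,5,5,3,4,4](0)
Move 2: P2 pit3 -> P1=[5,2,0,4,3,5](0) P2=[2,5,5,0,5,5](1)
Move 3: P2 pit2 -> P1=[6,2,0,4,3,5](0) P2=[2,5,0,1,6,6](2)
Move 4: P1 pit4 -> P1=[6,2,0,4,0,6](1) P2=[3,5,0,1,6,6](2)

Answer: 6 2 0 4 0 6 1 3 5 0 1 6 6 2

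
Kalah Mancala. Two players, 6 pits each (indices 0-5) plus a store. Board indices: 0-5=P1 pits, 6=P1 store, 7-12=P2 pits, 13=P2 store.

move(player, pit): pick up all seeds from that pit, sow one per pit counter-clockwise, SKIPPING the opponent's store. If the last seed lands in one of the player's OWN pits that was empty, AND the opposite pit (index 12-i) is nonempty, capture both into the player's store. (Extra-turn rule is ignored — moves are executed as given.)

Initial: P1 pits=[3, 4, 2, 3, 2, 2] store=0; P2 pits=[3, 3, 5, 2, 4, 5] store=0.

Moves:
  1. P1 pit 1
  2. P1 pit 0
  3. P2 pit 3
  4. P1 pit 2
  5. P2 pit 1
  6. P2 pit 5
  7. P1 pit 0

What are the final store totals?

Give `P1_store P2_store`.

Move 1: P1 pit1 -> P1=[3,0,3,4,3,3](0) P2=[3,3,5,2,4,5](0)
Move 2: P1 pit0 -> P1=[0,1,4,5,3,3](0) P2=[3,3,5,2,4,5](0)
Move 3: P2 pit3 -> P1=[0,1,4,5,3,3](0) P2=[3,3,5,0,5,6](0)
Move 4: P1 pit2 -> P1=[0,1,0,6,4,4](1) P2=[3,3,5,0,5,6](0)
Move 5: P2 pit1 -> P1=[0,1,0,6,4,4](1) P2=[3,0,6,1,6,6](0)
Move 6: P2 pit5 -> P1=[1,2,1,7,5,4](1) P2=[3,0,6,1,6,0](1)
Move 7: P1 pit0 -> P1=[0,3,1,7,5,4](1) P2=[3,0,6,1,6,0](1)

Answer: 1 1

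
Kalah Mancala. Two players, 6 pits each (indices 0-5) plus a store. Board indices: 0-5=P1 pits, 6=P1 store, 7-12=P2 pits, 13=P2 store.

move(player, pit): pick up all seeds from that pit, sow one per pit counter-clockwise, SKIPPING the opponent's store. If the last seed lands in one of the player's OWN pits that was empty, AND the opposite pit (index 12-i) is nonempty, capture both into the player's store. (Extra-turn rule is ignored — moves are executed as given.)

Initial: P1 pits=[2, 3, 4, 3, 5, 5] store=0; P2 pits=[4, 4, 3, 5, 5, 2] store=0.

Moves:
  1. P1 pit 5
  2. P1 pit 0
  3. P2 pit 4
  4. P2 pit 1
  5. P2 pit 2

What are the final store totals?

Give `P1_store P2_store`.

Answer: 1 3

Derivation:
Move 1: P1 pit5 -> P1=[2,3,4,3,5,0](1) P2=[5,5,4,6,5,2](0)
Move 2: P1 pit0 -> P1=[0,4,5,3,5,0](1) P2=[5,5,4,6,5,2](0)
Move 3: P2 pit4 -> P1=[1,5,6,3,5,0](1) P2=[5,5,4,6,0,3](1)
Move 4: P2 pit1 -> P1=[1,5,6,3,5,0](1) P2=[5,0,5,7,1,4](2)
Move 5: P2 pit2 -> P1=[2,5,6,3,5,0](1) P2=[5,0,0,8,2,5](3)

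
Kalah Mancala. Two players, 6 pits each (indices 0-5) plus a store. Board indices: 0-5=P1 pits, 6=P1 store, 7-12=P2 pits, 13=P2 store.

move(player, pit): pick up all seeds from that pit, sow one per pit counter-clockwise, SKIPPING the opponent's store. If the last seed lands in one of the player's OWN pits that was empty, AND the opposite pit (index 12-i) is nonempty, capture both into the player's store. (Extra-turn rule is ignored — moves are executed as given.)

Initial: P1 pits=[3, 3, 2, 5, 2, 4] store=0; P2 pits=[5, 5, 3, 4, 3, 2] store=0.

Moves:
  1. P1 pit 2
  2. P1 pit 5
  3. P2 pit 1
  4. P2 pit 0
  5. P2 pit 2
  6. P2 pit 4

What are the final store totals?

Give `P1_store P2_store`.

Move 1: P1 pit2 -> P1=[3,3,0,6,3,4](0) P2=[5,5,3,4,3,2](0)
Move 2: P1 pit5 -> P1=[3,3,0,6,3,0](1) P2=[6,6,4,4,3,2](0)
Move 3: P2 pit1 -> P1=[4,3,0,6,3,0](1) P2=[6,0,5,5,4,3](1)
Move 4: P2 pit0 -> P1=[4,3,0,6,3,0](1) P2=[0,1,6,6,5,4](2)
Move 5: P2 pit2 -> P1=[5,4,0,6,3,0](1) P2=[0,1,0,7,6,5](3)
Move 6: P2 pit4 -> P1=[6,5,1,7,3,0](1) P2=[0,1,0,7,0,6](4)

Answer: 1 4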